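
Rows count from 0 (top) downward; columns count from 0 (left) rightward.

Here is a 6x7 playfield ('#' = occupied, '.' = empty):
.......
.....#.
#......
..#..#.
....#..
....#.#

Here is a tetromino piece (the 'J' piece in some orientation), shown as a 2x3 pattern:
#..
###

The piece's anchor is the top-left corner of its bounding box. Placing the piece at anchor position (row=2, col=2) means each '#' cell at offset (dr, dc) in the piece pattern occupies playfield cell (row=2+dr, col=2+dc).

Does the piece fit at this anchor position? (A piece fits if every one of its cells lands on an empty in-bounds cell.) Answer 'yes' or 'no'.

Check each piece cell at anchor (2, 2):
  offset (0,0) -> (2,2): empty -> OK
  offset (1,0) -> (3,2): occupied ('#') -> FAIL
  offset (1,1) -> (3,3): empty -> OK
  offset (1,2) -> (3,4): empty -> OK
All cells valid: no

Answer: no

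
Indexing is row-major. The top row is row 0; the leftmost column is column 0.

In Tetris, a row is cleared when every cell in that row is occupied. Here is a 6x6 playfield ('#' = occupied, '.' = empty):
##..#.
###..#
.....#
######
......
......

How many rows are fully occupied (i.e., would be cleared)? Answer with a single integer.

Answer: 1

Derivation:
Check each row:
  row 0: 3 empty cells -> not full
  row 1: 2 empty cells -> not full
  row 2: 5 empty cells -> not full
  row 3: 0 empty cells -> FULL (clear)
  row 4: 6 empty cells -> not full
  row 5: 6 empty cells -> not full
Total rows cleared: 1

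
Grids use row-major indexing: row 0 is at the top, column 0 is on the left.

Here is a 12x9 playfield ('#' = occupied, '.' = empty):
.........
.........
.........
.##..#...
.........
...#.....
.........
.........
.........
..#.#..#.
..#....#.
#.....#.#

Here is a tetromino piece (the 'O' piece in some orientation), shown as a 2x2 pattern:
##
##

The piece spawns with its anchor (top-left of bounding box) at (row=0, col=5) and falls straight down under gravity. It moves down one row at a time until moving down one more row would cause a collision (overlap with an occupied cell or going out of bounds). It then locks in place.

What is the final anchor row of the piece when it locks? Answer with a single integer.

Answer: 1

Derivation:
Spawn at (row=0, col=5). Try each row:
  row 0: fits
  row 1: fits
  row 2: blocked -> lock at row 1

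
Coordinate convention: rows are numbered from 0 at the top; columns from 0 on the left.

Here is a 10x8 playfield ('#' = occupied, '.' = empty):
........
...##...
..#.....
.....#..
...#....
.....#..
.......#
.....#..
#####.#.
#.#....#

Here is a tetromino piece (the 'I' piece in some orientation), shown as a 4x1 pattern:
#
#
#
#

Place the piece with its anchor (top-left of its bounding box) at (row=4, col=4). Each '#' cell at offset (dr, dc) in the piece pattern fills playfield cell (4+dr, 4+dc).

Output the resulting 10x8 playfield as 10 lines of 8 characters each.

Fill (4+0,4+0) = (4,4)
Fill (4+1,4+0) = (5,4)
Fill (4+2,4+0) = (6,4)
Fill (4+3,4+0) = (7,4)

Answer: ........
...##...
..#.....
.....#..
...##...
....##..
....#..#
....##..
#####.#.
#.#....#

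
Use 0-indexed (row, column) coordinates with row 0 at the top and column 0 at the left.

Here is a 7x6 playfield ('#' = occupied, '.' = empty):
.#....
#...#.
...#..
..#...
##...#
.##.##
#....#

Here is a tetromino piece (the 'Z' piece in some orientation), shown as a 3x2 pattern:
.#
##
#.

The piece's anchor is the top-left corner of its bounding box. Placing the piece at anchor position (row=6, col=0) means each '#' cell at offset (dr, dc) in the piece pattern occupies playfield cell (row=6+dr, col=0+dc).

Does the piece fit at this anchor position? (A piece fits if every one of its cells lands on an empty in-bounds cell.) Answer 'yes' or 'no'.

Answer: no

Derivation:
Check each piece cell at anchor (6, 0):
  offset (0,1) -> (6,1): empty -> OK
  offset (1,0) -> (7,0): out of bounds -> FAIL
  offset (1,1) -> (7,1): out of bounds -> FAIL
  offset (2,0) -> (8,0): out of bounds -> FAIL
All cells valid: no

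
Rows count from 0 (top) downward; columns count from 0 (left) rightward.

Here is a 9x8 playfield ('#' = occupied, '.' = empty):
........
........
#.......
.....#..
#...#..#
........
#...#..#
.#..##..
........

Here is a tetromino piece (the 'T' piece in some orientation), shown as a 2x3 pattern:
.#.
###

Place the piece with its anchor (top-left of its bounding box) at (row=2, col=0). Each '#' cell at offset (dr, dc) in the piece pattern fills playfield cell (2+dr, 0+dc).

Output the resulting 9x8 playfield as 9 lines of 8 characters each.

Answer: ........
........
##......
###..#..
#...#..#
........
#...#..#
.#..##..
........

Derivation:
Fill (2+0,0+1) = (2,1)
Fill (2+1,0+0) = (3,0)
Fill (2+1,0+1) = (3,1)
Fill (2+1,0+2) = (3,2)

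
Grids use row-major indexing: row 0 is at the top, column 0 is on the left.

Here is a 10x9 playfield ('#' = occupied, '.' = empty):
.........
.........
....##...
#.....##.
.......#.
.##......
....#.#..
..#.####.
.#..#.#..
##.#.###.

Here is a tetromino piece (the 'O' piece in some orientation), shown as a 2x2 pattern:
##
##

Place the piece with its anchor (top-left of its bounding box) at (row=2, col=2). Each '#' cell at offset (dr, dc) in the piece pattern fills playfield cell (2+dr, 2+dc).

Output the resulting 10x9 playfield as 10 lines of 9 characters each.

Fill (2+0,2+0) = (2,2)
Fill (2+0,2+1) = (2,3)
Fill (2+1,2+0) = (3,2)
Fill (2+1,2+1) = (3,3)

Answer: .........
.........
..####...
#.##..##.
.......#.
.##......
....#.#..
..#.####.
.#..#.#..
##.#.###.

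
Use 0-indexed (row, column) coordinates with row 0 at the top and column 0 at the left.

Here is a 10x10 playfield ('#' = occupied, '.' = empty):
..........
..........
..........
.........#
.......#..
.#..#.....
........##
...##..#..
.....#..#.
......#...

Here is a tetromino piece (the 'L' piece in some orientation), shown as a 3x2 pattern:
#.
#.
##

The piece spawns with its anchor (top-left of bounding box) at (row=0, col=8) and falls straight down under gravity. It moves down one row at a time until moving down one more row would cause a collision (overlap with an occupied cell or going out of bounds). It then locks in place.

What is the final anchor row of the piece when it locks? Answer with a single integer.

Spawn at (row=0, col=8). Try each row:
  row 0: fits
  row 1: blocked -> lock at row 0

Answer: 0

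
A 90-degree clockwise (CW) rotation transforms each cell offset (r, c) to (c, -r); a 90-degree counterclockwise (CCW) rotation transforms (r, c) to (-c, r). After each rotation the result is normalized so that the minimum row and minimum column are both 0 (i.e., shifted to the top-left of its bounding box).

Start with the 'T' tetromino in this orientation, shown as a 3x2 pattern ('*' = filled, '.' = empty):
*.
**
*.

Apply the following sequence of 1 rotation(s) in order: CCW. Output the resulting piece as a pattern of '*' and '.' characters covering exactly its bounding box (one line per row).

Answer: .*.
***

Derivation:
Start:
*.
**
*.
After rotation 1 (CCW):
.*.
***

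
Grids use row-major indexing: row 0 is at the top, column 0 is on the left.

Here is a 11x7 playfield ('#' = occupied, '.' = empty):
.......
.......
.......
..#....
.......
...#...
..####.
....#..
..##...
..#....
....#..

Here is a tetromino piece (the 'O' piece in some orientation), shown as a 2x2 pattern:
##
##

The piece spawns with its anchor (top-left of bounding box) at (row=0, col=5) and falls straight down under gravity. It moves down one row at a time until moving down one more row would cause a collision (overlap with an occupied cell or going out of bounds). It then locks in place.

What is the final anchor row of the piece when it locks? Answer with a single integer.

Spawn at (row=0, col=5). Try each row:
  row 0: fits
  row 1: fits
  row 2: fits
  row 3: fits
  row 4: fits
  row 5: blocked -> lock at row 4

Answer: 4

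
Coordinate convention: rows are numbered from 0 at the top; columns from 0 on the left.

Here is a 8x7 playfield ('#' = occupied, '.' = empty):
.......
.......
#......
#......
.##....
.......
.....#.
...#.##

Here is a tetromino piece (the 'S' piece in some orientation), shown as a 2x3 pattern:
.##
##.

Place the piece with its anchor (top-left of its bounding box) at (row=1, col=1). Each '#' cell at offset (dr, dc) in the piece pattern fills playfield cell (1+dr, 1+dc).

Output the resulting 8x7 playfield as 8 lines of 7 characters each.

Answer: .......
..##...
###....
#......
.##....
.......
.....#.
...#.##

Derivation:
Fill (1+0,1+1) = (1,2)
Fill (1+0,1+2) = (1,3)
Fill (1+1,1+0) = (2,1)
Fill (1+1,1+1) = (2,2)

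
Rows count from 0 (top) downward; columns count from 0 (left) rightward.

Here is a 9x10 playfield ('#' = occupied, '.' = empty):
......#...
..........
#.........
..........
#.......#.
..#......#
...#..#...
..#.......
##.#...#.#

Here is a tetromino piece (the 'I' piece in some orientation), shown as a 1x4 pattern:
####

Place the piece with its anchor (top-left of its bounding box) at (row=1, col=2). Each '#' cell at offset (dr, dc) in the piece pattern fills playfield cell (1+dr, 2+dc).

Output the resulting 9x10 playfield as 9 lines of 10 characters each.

Fill (1+0,2+0) = (1,2)
Fill (1+0,2+1) = (1,3)
Fill (1+0,2+2) = (1,4)
Fill (1+0,2+3) = (1,5)

Answer: ......#...
..####....
#.........
..........
#.......#.
..#......#
...#..#...
..#.......
##.#...#.#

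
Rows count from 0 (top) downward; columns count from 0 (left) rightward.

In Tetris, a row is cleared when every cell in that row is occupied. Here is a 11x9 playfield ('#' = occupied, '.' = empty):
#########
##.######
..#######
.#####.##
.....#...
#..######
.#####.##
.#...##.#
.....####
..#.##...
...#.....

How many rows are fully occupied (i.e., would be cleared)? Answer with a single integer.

Answer: 1

Derivation:
Check each row:
  row 0: 0 empty cells -> FULL (clear)
  row 1: 1 empty cell -> not full
  row 2: 2 empty cells -> not full
  row 3: 2 empty cells -> not full
  row 4: 8 empty cells -> not full
  row 5: 2 empty cells -> not full
  row 6: 2 empty cells -> not full
  row 7: 5 empty cells -> not full
  row 8: 5 empty cells -> not full
  row 9: 6 empty cells -> not full
  row 10: 8 empty cells -> not full
Total rows cleared: 1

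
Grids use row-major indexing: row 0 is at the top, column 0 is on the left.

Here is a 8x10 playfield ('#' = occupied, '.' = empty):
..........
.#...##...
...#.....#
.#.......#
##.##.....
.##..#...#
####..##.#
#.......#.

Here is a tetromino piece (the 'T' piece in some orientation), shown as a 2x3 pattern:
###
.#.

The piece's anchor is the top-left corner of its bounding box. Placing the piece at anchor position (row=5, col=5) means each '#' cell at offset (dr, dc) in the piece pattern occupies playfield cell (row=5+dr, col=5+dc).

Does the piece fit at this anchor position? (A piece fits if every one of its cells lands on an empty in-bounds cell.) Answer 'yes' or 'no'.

Answer: no

Derivation:
Check each piece cell at anchor (5, 5):
  offset (0,0) -> (5,5): occupied ('#') -> FAIL
  offset (0,1) -> (5,6): empty -> OK
  offset (0,2) -> (5,7): empty -> OK
  offset (1,1) -> (6,6): occupied ('#') -> FAIL
All cells valid: no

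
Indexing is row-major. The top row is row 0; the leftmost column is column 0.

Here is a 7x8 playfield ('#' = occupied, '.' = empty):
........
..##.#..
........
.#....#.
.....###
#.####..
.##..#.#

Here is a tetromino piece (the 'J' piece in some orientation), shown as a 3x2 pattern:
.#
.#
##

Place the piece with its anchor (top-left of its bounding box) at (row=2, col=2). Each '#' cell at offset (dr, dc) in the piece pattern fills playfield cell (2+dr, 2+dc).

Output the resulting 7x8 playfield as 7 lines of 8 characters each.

Answer: ........
..##.#..
...#....
.#.#..#.
..##.###
#.####..
.##..#.#

Derivation:
Fill (2+0,2+1) = (2,3)
Fill (2+1,2+1) = (3,3)
Fill (2+2,2+0) = (4,2)
Fill (2+2,2+1) = (4,3)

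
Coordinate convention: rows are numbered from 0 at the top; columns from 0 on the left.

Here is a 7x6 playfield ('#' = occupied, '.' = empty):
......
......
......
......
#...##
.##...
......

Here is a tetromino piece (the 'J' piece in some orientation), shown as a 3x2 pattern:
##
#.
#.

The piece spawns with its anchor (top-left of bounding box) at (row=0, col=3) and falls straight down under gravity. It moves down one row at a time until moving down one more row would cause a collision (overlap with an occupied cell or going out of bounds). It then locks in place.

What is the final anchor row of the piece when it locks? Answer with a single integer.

Spawn at (row=0, col=3). Try each row:
  row 0: fits
  row 1: fits
  row 2: fits
  row 3: fits
  row 4: blocked -> lock at row 3

Answer: 3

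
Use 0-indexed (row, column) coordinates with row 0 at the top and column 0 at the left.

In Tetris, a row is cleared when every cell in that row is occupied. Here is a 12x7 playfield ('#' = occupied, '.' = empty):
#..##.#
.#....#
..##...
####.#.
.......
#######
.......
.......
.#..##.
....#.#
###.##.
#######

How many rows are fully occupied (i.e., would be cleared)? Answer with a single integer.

Answer: 2

Derivation:
Check each row:
  row 0: 3 empty cells -> not full
  row 1: 5 empty cells -> not full
  row 2: 5 empty cells -> not full
  row 3: 2 empty cells -> not full
  row 4: 7 empty cells -> not full
  row 5: 0 empty cells -> FULL (clear)
  row 6: 7 empty cells -> not full
  row 7: 7 empty cells -> not full
  row 8: 4 empty cells -> not full
  row 9: 5 empty cells -> not full
  row 10: 2 empty cells -> not full
  row 11: 0 empty cells -> FULL (clear)
Total rows cleared: 2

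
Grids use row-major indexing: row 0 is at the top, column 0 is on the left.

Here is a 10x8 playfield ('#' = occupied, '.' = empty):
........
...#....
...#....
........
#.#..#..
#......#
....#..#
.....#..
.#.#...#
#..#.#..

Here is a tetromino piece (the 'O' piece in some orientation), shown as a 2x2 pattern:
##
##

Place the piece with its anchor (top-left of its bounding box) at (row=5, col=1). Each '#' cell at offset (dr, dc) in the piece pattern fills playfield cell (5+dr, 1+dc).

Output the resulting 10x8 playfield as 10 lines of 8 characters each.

Fill (5+0,1+0) = (5,1)
Fill (5+0,1+1) = (5,2)
Fill (5+1,1+0) = (6,1)
Fill (5+1,1+1) = (6,2)

Answer: ........
...#....
...#....
........
#.#..#..
###....#
.##.#..#
.....#..
.#.#...#
#..#.#..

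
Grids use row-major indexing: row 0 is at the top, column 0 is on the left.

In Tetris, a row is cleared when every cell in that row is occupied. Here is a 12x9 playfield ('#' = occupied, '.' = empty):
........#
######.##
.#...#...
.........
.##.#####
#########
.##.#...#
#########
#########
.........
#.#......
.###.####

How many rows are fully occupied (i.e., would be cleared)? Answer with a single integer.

Answer: 3

Derivation:
Check each row:
  row 0: 8 empty cells -> not full
  row 1: 1 empty cell -> not full
  row 2: 7 empty cells -> not full
  row 3: 9 empty cells -> not full
  row 4: 2 empty cells -> not full
  row 5: 0 empty cells -> FULL (clear)
  row 6: 5 empty cells -> not full
  row 7: 0 empty cells -> FULL (clear)
  row 8: 0 empty cells -> FULL (clear)
  row 9: 9 empty cells -> not full
  row 10: 7 empty cells -> not full
  row 11: 2 empty cells -> not full
Total rows cleared: 3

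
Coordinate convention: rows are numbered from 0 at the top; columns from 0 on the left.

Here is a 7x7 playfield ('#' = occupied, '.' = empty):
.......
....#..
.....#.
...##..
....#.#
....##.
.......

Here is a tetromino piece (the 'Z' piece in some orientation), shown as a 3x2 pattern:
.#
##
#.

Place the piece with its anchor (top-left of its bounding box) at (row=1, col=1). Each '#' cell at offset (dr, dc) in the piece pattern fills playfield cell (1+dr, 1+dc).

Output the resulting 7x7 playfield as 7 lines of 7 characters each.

Fill (1+0,1+1) = (1,2)
Fill (1+1,1+0) = (2,1)
Fill (1+1,1+1) = (2,2)
Fill (1+2,1+0) = (3,1)

Answer: .......
..#.#..
.##..#.
.#.##..
....#.#
....##.
.......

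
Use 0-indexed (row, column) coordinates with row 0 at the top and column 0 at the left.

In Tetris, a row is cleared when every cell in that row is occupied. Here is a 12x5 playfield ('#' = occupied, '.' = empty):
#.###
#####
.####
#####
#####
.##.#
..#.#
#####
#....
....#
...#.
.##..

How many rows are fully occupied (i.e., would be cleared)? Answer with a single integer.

Answer: 4

Derivation:
Check each row:
  row 0: 1 empty cell -> not full
  row 1: 0 empty cells -> FULL (clear)
  row 2: 1 empty cell -> not full
  row 3: 0 empty cells -> FULL (clear)
  row 4: 0 empty cells -> FULL (clear)
  row 5: 2 empty cells -> not full
  row 6: 3 empty cells -> not full
  row 7: 0 empty cells -> FULL (clear)
  row 8: 4 empty cells -> not full
  row 9: 4 empty cells -> not full
  row 10: 4 empty cells -> not full
  row 11: 3 empty cells -> not full
Total rows cleared: 4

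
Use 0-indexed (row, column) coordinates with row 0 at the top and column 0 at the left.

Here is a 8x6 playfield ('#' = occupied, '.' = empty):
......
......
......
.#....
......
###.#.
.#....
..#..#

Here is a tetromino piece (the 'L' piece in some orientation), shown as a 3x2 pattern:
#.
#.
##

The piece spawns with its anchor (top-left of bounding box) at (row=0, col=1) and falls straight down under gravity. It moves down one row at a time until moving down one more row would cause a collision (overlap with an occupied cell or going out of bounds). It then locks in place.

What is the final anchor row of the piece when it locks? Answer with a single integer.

Spawn at (row=0, col=1). Try each row:
  row 0: fits
  row 1: blocked -> lock at row 0

Answer: 0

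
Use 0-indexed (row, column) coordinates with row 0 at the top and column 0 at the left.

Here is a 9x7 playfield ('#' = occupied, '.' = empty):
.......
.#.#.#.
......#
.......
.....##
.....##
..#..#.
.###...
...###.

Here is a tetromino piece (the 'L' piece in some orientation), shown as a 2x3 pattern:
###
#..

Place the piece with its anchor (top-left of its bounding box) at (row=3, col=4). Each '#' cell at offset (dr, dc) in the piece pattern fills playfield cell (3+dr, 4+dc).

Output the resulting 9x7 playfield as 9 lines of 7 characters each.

Answer: .......
.#.#.#.
......#
....###
....###
.....##
..#..#.
.###...
...###.

Derivation:
Fill (3+0,4+0) = (3,4)
Fill (3+0,4+1) = (3,5)
Fill (3+0,4+2) = (3,6)
Fill (3+1,4+0) = (4,4)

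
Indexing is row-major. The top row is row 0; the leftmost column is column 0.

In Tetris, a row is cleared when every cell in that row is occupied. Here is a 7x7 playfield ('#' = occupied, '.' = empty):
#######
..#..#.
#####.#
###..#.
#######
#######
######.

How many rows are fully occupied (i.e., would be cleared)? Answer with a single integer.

Answer: 3

Derivation:
Check each row:
  row 0: 0 empty cells -> FULL (clear)
  row 1: 5 empty cells -> not full
  row 2: 1 empty cell -> not full
  row 3: 3 empty cells -> not full
  row 4: 0 empty cells -> FULL (clear)
  row 5: 0 empty cells -> FULL (clear)
  row 6: 1 empty cell -> not full
Total rows cleared: 3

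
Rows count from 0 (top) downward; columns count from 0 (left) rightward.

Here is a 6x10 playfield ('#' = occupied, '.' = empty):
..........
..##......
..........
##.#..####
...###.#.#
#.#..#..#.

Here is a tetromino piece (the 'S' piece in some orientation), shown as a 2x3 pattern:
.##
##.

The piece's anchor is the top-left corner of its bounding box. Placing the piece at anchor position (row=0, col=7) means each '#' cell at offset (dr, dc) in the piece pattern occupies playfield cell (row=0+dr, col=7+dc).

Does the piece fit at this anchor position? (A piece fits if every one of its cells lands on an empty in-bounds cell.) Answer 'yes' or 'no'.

Answer: yes

Derivation:
Check each piece cell at anchor (0, 7):
  offset (0,1) -> (0,8): empty -> OK
  offset (0,2) -> (0,9): empty -> OK
  offset (1,0) -> (1,7): empty -> OK
  offset (1,1) -> (1,8): empty -> OK
All cells valid: yes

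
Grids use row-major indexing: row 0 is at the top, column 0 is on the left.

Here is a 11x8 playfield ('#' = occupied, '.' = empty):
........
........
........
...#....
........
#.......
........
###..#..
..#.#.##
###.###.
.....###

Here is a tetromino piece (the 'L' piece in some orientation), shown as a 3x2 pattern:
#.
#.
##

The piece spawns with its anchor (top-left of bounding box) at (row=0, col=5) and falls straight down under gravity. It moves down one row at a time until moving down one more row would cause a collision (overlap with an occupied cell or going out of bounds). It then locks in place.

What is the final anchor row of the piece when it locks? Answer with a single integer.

Spawn at (row=0, col=5). Try each row:
  row 0: fits
  row 1: fits
  row 2: fits
  row 3: fits
  row 4: fits
  row 5: blocked -> lock at row 4

Answer: 4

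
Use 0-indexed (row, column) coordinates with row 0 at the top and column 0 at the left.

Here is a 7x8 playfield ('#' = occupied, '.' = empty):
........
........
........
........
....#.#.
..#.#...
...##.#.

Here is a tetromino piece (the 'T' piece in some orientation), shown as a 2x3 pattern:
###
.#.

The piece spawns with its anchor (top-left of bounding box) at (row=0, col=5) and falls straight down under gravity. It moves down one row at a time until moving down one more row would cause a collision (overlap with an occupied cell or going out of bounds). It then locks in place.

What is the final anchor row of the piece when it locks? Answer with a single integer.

Spawn at (row=0, col=5). Try each row:
  row 0: fits
  row 1: fits
  row 2: fits
  row 3: blocked -> lock at row 2

Answer: 2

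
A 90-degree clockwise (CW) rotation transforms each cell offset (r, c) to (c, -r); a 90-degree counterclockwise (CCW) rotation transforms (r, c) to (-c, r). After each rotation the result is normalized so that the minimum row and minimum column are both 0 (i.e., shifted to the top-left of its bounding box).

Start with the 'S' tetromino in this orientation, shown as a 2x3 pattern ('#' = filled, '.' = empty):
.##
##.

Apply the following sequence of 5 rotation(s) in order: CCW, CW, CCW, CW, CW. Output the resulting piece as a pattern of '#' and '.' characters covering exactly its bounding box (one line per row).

Answer: #.
##
.#

Derivation:
Start:
.##
##.
After rotation 1 (CCW):
#.
##
.#
After rotation 2 (CW):
.##
##.
After rotation 3 (CCW):
#.
##
.#
After rotation 4 (CW):
.##
##.
After rotation 5 (CW):
#.
##
.#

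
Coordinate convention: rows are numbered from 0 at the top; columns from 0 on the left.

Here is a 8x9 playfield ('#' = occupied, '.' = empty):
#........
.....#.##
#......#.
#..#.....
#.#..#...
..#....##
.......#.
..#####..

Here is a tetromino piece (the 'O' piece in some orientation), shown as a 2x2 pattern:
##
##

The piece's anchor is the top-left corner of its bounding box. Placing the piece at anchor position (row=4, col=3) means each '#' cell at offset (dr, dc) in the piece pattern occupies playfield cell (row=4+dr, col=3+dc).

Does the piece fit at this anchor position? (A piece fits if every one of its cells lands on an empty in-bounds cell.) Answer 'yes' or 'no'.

Answer: yes

Derivation:
Check each piece cell at anchor (4, 3):
  offset (0,0) -> (4,3): empty -> OK
  offset (0,1) -> (4,4): empty -> OK
  offset (1,0) -> (5,3): empty -> OK
  offset (1,1) -> (5,4): empty -> OK
All cells valid: yes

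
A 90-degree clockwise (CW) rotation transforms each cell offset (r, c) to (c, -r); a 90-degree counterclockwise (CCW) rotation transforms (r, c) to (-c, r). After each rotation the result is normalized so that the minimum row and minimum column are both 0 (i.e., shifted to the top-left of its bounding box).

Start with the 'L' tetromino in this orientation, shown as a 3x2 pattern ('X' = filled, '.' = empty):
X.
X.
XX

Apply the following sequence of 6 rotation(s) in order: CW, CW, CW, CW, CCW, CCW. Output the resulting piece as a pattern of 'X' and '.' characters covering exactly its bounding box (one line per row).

Answer: XX
.X
.X

Derivation:
Start:
X.
X.
XX
After rotation 1 (CW):
XXX
X..
After rotation 2 (CW):
XX
.X
.X
After rotation 3 (CW):
..X
XXX
After rotation 4 (CW):
X.
X.
XX
After rotation 5 (CCW):
..X
XXX
After rotation 6 (CCW):
XX
.X
.X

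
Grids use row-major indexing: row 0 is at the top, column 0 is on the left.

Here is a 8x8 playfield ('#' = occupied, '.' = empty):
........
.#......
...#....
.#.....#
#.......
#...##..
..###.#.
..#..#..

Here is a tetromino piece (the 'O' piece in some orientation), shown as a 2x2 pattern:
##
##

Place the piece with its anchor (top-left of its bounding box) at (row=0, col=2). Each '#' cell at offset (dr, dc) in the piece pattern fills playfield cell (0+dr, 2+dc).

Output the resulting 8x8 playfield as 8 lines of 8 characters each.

Fill (0+0,2+0) = (0,2)
Fill (0+0,2+1) = (0,3)
Fill (0+1,2+0) = (1,2)
Fill (0+1,2+1) = (1,3)

Answer: ..##....
.###....
...#....
.#.....#
#.......
#...##..
..###.#.
..#..#..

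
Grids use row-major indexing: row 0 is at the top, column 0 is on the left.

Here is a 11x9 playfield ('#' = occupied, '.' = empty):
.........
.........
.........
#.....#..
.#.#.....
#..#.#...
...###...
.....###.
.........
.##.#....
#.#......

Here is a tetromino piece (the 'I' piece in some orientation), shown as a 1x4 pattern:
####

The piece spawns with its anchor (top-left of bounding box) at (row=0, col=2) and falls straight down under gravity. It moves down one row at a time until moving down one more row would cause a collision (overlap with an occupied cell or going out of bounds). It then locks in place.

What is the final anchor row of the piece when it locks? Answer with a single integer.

Answer: 3

Derivation:
Spawn at (row=0, col=2). Try each row:
  row 0: fits
  row 1: fits
  row 2: fits
  row 3: fits
  row 4: blocked -> lock at row 3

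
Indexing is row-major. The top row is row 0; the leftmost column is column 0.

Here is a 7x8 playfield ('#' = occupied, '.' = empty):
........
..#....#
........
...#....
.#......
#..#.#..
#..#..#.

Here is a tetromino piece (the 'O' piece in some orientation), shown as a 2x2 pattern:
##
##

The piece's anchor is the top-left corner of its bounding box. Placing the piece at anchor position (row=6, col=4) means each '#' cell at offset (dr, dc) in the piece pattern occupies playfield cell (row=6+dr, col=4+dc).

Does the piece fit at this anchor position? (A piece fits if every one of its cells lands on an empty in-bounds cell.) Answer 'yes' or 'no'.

Answer: no

Derivation:
Check each piece cell at anchor (6, 4):
  offset (0,0) -> (6,4): empty -> OK
  offset (0,1) -> (6,5): empty -> OK
  offset (1,0) -> (7,4): out of bounds -> FAIL
  offset (1,1) -> (7,5): out of bounds -> FAIL
All cells valid: no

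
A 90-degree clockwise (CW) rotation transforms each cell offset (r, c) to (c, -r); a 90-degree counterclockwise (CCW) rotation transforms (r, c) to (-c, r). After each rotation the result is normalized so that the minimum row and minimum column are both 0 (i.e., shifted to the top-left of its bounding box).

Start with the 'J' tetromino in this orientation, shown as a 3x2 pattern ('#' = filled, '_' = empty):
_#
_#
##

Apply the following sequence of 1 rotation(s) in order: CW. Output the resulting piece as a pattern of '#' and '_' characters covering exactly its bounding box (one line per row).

Answer: #__
###

Derivation:
Start:
_#
_#
##
After rotation 1 (CW):
#__
###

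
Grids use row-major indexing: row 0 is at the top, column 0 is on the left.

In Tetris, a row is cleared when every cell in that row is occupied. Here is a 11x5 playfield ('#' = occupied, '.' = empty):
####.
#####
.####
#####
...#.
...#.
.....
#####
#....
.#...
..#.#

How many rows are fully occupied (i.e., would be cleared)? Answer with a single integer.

Check each row:
  row 0: 1 empty cell -> not full
  row 1: 0 empty cells -> FULL (clear)
  row 2: 1 empty cell -> not full
  row 3: 0 empty cells -> FULL (clear)
  row 4: 4 empty cells -> not full
  row 5: 4 empty cells -> not full
  row 6: 5 empty cells -> not full
  row 7: 0 empty cells -> FULL (clear)
  row 8: 4 empty cells -> not full
  row 9: 4 empty cells -> not full
  row 10: 3 empty cells -> not full
Total rows cleared: 3

Answer: 3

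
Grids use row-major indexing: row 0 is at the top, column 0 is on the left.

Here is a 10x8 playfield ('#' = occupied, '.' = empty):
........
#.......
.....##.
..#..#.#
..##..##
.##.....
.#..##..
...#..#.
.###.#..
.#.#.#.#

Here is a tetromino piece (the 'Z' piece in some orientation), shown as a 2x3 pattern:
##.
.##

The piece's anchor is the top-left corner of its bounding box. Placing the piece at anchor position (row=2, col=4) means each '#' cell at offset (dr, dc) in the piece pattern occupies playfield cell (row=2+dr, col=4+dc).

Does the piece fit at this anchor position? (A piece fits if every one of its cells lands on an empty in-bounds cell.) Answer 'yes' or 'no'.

Answer: no

Derivation:
Check each piece cell at anchor (2, 4):
  offset (0,0) -> (2,4): empty -> OK
  offset (0,1) -> (2,5): occupied ('#') -> FAIL
  offset (1,1) -> (3,5): occupied ('#') -> FAIL
  offset (1,2) -> (3,6): empty -> OK
All cells valid: no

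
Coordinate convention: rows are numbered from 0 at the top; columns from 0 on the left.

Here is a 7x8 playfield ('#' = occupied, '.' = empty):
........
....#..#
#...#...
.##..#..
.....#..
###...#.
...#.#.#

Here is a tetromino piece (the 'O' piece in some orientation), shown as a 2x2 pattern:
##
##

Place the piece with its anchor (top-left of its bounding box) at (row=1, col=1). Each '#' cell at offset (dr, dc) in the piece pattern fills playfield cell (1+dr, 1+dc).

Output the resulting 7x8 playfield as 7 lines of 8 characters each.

Answer: ........
.##.#..#
###.#...
.##..#..
.....#..
###...#.
...#.#.#

Derivation:
Fill (1+0,1+0) = (1,1)
Fill (1+0,1+1) = (1,2)
Fill (1+1,1+0) = (2,1)
Fill (1+1,1+1) = (2,2)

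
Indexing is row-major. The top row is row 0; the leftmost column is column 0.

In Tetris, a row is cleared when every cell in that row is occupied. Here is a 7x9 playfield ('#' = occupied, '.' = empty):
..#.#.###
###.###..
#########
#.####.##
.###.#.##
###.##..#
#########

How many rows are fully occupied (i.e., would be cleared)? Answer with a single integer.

Answer: 2

Derivation:
Check each row:
  row 0: 4 empty cells -> not full
  row 1: 3 empty cells -> not full
  row 2: 0 empty cells -> FULL (clear)
  row 3: 2 empty cells -> not full
  row 4: 3 empty cells -> not full
  row 5: 3 empty cells -> not full
  row 6: 0 empty cells -> FULL (clear)
Total rows cleared: 2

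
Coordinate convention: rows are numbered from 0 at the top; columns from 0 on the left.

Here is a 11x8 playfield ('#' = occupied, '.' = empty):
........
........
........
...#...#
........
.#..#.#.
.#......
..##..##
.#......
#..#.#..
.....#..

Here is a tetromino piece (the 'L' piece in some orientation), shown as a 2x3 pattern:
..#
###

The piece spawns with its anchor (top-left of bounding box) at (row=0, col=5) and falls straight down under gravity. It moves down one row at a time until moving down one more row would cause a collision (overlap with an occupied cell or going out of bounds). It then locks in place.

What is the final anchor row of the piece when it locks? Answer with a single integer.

Spawn at (row=0, col=5). Try each row:
  row 0: fits
  row 1: fits
  row 2: blocked -> lock at row 1

Answer: 1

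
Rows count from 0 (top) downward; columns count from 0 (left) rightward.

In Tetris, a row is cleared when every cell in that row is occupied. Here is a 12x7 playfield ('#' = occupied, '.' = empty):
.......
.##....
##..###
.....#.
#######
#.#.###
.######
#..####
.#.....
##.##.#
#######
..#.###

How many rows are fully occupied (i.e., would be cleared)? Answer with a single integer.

Check each row:
  row 0: 7 empty cells -> not full
  row 1: 5 empty cells -> not full
  row 2: 2 empty cells -> not full
  row 3: 6 empty cells -> not full
  row 4: 0 empty cells -> FULL (clear)
  row 5: 2 empty cells -> not full
  row 6: 1 empty cell -> not full
  row 7: 2 empty cells -> not full
  row 8: 6 empty cells -> not full
  row 9: 2 empty cells -> not full
  row 10: 0 empty cells -> FULL (clear)
  row 11: 3 empty cells -> not full
Total rows cleared: 2

Answer: 2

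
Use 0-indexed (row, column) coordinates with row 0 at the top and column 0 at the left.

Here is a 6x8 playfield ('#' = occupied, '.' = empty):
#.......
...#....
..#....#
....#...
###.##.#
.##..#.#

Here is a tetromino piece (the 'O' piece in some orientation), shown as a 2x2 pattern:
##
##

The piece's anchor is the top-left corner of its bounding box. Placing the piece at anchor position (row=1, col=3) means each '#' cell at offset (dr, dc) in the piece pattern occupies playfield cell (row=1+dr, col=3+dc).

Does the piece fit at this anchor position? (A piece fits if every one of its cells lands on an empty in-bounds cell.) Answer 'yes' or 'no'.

Check each piece cell at anchor (1, 3):
  offset (0,0) -> (1,3): occupied ('#') -> FAIL
  offset (0,1) -> (1,4): empty -> OK
  offset (1,0) -> (2,3): empty -> OK
  offset (1,1) -> (2,4): empty -> OK
All cells valid: no

Answer: no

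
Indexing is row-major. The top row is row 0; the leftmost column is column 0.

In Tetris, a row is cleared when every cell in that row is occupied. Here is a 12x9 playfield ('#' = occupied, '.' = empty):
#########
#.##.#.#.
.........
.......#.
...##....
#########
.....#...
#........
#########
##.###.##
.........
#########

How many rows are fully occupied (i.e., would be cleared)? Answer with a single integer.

Check each row:
  row 0: 0 empty cells -> FULL (clear)
  row 1: 4 empty cells -> not full
  row 2: 9 empty cells -> not full
  row 3: 8 empty cells -> not full
  row 4: 7 empty cells -> not full
  row 5: 0 empty cells -> FULL (clear)
  row 6: 8 empty cells -> not full
  row 7: 8 empty cells -> not full
  row 8: 0 empty cells -> FULL (clear)
  row 9: 2 empty cells -> not full
  row 10: 9 empty cells -> not full
  row 11: 0 empty cells -> FULL (clear)
Total rows cleared: 4

Answer: 4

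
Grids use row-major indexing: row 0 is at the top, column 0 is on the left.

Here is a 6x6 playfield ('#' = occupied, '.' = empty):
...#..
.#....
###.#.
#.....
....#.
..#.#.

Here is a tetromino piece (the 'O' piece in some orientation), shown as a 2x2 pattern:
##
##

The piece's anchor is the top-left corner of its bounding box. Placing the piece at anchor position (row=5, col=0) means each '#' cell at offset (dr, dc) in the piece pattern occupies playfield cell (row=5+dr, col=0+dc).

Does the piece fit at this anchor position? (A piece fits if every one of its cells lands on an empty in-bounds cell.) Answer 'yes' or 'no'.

Check each piece cell at anchor (5, 0):
  offset (0,0) -> (5,0): empty -> OK
  offset (0,1) -> (5,1): empty -> OK
  offset (1,0) -> (6,0): out of bounds -> FAIL
  offset (1,1) -> (6,1): out of bounds -> FAIL
All cells valid: no

Answer: no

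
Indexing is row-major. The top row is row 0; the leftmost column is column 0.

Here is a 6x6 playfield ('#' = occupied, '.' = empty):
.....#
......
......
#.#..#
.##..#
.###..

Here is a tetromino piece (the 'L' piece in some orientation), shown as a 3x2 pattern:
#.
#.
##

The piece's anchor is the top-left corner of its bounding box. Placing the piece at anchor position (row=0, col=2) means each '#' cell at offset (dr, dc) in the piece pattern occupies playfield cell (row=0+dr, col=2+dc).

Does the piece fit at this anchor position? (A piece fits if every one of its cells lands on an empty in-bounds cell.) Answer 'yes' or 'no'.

Check each piece cell at anchor (0, 2):
  offset (0,0) -> (0,2): empty -> OK
  offset (1,0) -> (1,2): empty -> OK
  offset (2,0) -> (2,2): empty -> OK
  offset (2,1) -> (2,3): empty -> OK
All cells valid: yes

Answer: yes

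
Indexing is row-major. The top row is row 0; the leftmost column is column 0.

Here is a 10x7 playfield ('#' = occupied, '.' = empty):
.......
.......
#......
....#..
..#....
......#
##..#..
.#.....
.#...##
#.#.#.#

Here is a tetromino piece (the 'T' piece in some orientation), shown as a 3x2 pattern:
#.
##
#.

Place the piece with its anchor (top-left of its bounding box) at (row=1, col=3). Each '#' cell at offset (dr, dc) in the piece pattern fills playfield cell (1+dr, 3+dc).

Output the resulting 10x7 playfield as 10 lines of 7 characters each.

Answer: .......
...#...
#..##..
...##..
..#....
......#
##..#..
.#.....
.#...##
#.#.#.#

Derivation:
Fill (1+0,3+0) = (1,3)
Fill (1+1,3+0) = (2,3)
Fill (1+1,3+1) = (2,4)
Fill (1+2,3+0) = (3,3)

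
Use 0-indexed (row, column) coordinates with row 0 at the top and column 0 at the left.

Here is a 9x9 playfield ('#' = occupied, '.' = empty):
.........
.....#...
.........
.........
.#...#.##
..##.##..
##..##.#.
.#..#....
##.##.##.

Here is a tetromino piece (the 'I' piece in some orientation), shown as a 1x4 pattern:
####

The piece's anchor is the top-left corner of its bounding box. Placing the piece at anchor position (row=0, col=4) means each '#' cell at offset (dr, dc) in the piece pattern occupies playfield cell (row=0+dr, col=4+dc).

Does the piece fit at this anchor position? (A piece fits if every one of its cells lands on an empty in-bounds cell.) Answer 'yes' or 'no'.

Answer: yes

Derivation:
Check each piece cell at anchor (0, 4):
  offset (0,0) -> (0,4): empty -> OK
  offset (0,1) -> (0,5): empty -> OK
  offset (0,2) -> (0,6): empty -> OK
  offset (0,3) -> (0,7): empty -> OK
All cells valid: yes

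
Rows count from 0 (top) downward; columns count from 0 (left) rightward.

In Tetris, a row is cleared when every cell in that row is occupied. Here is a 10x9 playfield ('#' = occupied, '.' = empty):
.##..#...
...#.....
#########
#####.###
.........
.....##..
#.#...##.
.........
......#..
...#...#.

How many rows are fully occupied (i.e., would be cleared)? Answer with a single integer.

Check each row:
  row 0: 6 empty cells -> not full
  row 1: 8 empty cells -> not full
  row 2: 0 empty cells -> FULL (clear)
  row 3: 1 empty cell -> not full
  row 4: 9 empty cells -> not full
  row 5: 7 empty cells -> not full
  row 6: 5 empty cells -> not full
  row 7: 9 empty cells -> not full
  row 8: 8 empty cells -> not full
  row 9: 7 empty cells -> not full
Total rows cleared: 1

Answer: 1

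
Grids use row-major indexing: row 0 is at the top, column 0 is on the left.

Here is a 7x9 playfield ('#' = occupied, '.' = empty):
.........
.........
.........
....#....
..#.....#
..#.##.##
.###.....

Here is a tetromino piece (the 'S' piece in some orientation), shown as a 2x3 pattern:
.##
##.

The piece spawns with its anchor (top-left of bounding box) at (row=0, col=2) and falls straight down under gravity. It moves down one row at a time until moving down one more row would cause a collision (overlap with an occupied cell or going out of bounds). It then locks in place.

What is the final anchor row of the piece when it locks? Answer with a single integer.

Answer: 2

Derivation:
Spawn at (row=0, col=2). Try each row:
  row 0: fits
  row 1: fits
  row 2: fits
  row 3: blocked -> lock at row 2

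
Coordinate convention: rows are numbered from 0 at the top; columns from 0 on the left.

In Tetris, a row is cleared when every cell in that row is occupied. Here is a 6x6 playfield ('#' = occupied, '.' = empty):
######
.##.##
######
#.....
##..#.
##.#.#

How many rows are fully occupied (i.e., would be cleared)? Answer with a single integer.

Answer: 2

Derivation:
Check each row:
  row 0: 0 empty cells -> FULL (clear)
  row 1: 2 empty cells -> not full
  row 2: 0 empty cells -> FULL (clear)
  row 3: 5 empty cells -> not full
  row 4: 3 empty cells -> not full
  row 5: 2 empty cells -> not full
Total rows cleared: 2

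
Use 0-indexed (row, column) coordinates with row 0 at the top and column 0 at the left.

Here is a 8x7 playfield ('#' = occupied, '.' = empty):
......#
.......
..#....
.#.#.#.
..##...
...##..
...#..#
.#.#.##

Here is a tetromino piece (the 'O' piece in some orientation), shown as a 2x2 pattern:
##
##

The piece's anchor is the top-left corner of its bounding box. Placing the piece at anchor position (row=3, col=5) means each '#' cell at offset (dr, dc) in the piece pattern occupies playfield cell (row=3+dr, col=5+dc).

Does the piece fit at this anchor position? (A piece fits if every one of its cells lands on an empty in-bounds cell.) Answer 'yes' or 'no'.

Answer: no

Derivation:
Check each piece cell at anchor (3, 5):
  offset (0,0) -> (3,5): occupied ('#') -> FAIL
  offset (0,1) -> (3,6): empty -> OK
  offset (1,0) -> (4,5): empty -> OK
  offset (1,1) -> (4,6): empty -> OK
All cells valid: no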